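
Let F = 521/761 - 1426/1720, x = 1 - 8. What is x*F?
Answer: 661731/654460 ≈ 1.0111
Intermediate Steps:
x = -7
F = -94533/654460 (F = 521*(1/761) - 1426*1/1720 = 521/761 - 713/860 = -94533/654460 ≈ -0.14444)
x*F = -7*(-94533/654460) = 661731/654460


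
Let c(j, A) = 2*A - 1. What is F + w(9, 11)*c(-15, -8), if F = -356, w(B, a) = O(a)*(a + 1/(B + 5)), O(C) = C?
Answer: -33969/14 ≈ -2426.4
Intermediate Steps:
w(B, a) = a*(a + 1/(5 + B)) (w(B, a) = a*(a + 1/(B + 5)) = a*(a + 1/(5 + B)))
c(j, A) = -1 + 2*A
F + w(9, 11)*c(-15, -8) = -356 + (11*(1 + 5*11 + 9*11)/(5 + 9))*(-1 + 2*(-8)) = -356 + (11*(1 + 55 + 99)/14)*(-1 - 16) = -356 + (11*(1/14)*155)*(-17) = -356 + (1705/14)*(-17) = -356 - 28985/14 = -33969/14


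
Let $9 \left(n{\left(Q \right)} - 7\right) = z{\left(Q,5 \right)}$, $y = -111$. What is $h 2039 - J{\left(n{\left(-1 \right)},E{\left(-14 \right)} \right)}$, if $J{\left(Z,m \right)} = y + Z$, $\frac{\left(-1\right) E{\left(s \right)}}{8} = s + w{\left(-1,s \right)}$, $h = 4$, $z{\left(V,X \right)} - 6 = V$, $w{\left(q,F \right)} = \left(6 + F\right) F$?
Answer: $\frac{74335}{9} \approx 8259.4$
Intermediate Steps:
$w{\left(q,F \right)} = F \left(6 + F\right)$
$z{\left(V,X \right)} = 6 + V$
$n{\left(Q \right)} = \frac{23}{3} + \frac{Q}{9}$ ($n{\left(Q \right)} = 7 + \frac{6 + Q}{9} = 7 + \left(\frac{2}{3} + \frac{Q}{9}\right) = \frac{23}{3} + \frac{Q}{9}$)
$E{\left(s \right)} = - 8 s - 8 s \left(6 + s\right)$ ($E{\left(s \right)} = - 8 \left(s + s \left(6 + s\right)\right) = - 8 s - 8 s \left(6 + s\right)$)
$J{\left(Z,m \right)} = -111 + Z$
$h 2039 - J{\left(n{\left(-1 \right)},E{\left(-14 \right)} \right)} = 4 \cdot 2039 - \left(-111 + \left(\frac{23}{3} + \frac{1}{9} \left(-1\right)\right)\right) = 8156 - \left(-111 + \left(\frac{23}{3} - \frac{1}{9}\right)\right) = 8156 - \left(-111 + \frac{68}{9}\right) = 8156 - - \frac{931}{9} = 8156 + \frac{931}{9} = \frac{74335}{9}$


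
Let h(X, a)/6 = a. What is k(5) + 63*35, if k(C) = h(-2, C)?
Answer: 2235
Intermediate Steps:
h(X, a) = 6*a
k(C) = 6*C
k(5) + 63*35 = 6*5 + 63*35 = 30 + 2205 = 2235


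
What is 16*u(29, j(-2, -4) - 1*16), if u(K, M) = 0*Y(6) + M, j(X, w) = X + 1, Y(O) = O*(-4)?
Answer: -272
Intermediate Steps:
Y(O) = -4*O
j(X, w) = 1 + X
u(K, M) = M (u(K, M) = 0*(-4*6) + M = 0*(-24) + M = 0 + M = M)
16*u(29, j(-2, -4) - 1*16) = 16*((1 - 2) - 1*16) = 16*(-1 - 16) = 16*(-17) = -272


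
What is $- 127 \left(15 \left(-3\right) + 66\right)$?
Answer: $-2667$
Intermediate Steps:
$- 127 \left(15 \left(-3\right) + 66\right) = - 127 \left(-45 + 66\right) = \left(-127\right) 21 = -2667$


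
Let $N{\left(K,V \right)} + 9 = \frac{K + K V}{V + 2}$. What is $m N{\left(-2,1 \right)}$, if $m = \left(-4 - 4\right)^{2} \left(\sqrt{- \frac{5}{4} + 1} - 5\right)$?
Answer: $\frac{9920}{3} - \frac{992 i}{3} \approx 3306.7 - 330.67 i$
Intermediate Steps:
$N{\left(K,V \right)} = -9 + \frac{K + K V}{2 + V}$ ($N{\left(K,V \right)} = -9 + \frac{K + K V}{V + 2} = -9 + \frac{K + K V}{2 + V}$)
$m = -320 + 32 i$ ($m = \left(-8\right)^{2} \left(\sqrt{\left(-5\right) \frac{1}{4} + 1} - 5\right) = 64 \left(\sqrt{- \frac{5}{4} + 1} - 5\right) = 64 \left(\sqrt{- \frac{1}{4}} - 5\right) = 64 \left(\frac{i}{2} - 5\right) = 64 \left(-5 + \frac{i}{2}\right) = -320 + 32 i \approx -320.0 + 32.0 i$)
$m N{\left(-2,1 \right)} = \left(-320 + 32 i\right) \frac{-18 - 2 - 9 - 2}{2 + 1} = \left(-320 + 32 i\right) \frac{-18 - 2 - 9 - 2}{3} = \left(-320 + 32 i\right) \frac{1}{3} \left(-31\right) = \left(-320 + 32 i\right) \left(- \frac{31}{3}\right) = \frac{9920}{3} - \frac{992 i}{3}$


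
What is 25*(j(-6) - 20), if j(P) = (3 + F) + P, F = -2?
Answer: -625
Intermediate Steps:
j(P) = 1 + P (j(P) = (3 - 2) + P = 1 + P)
25*(j(-6) - 20) = 25*((1 - 6) - 20) = 25*(-5 - 20) = 25*(-25) = -625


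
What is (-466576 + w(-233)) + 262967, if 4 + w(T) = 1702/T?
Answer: -47443531/233 ≈ -2.0362e+5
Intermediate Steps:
w(T) = -4 + 1702/T
(-466576 + w(-233)) + 262967 = (-466576 + (-4 + 1702/(-233))) + 262967 = (-466576 + (-4 + 1702*(-1/233))) + 262967 = (-466576 + (-4 - 1702/233)) + 262967 = (-466576 - 2634/233) + 262967 = -108714842/233 + 262967 = -47443531/233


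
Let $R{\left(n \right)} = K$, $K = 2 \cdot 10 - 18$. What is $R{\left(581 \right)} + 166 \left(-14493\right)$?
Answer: $-2405836$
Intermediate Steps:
$K = 2$ ($K = 20 - 18 = 2$)
$R{\left(n \right)} = 2$
$R{\left(581 \right)} + 166 \left(-14493\right) = 2 + 166 \left(-14493\right) = 2 - 2405838 = -2405836$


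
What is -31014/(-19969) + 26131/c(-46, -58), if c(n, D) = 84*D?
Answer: -52958533/13898424 ≈ -3.8104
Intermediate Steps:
-31014/(-19969) + 26131/c(-46, -58) = -31014/(-19969) + 26131/((84*(-58))) = -31014*(-1/19969) + 26131/(-4872) = 31014/19969 + 26131*(-1/4872) = 31014/19969 - 3733/696 = -52958533/13898424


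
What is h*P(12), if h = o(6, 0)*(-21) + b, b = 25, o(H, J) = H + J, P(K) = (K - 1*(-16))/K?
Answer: -707/3 ≈ -235.67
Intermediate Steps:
P(K) = (16 + K)/K (P(K) = (K + 16)/K = (16 + K)/K)
h = -101 (h = (6 + 0)*(-21) + 25 = 6*(-21) + 25 = -126 + 25 = -101)
h*P(12) = -101*(16 + 12)/12 = -101*28/12 = -101*7/3 = -707/3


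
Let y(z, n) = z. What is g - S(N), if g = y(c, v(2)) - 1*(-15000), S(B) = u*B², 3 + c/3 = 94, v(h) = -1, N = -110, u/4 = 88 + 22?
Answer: -5308727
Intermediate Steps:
u = 440 (u = 4*(88 + 22) = 4*110 = 440)
c = 273 (c = -9 + 3*94 = -9 + 282 = 273)
S(B) = 440*B²
g = 15273 (g = 273 - 1*(-15000) = 273 + 15000 = 15273)
g - S(N) = 15273 - 440*(-110)² = 15273 - 440*12100 = 15273 - 1*5324000 = 15273 - 5324000 = -5308727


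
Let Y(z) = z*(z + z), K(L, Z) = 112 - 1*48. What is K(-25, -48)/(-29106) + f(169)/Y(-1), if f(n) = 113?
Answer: 1644425/29106 ≈ 56.498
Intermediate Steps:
K(L, Z) = 64 (K(L, Z) = 112 - 48 = 64)
Y(z) = 2*z² (Y(z) = z*(2*z) = 2*z²)
K(-25, -48)/(-29106) + f(169)/Y(-1) = 64/(-29106) + 113/((2*(-1)²)) = 64*(-1/29106) + 113/((2*1)) = -32/14553 + 113/2 = 1644425/29106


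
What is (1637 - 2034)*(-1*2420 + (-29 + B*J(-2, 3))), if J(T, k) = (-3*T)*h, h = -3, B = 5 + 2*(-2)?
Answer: 979399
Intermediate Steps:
B = 1 (B = 5 - 4 = 1)
J(T, k) = 9*T (J(T, k) = -3*T*(-3) = 9*T)
(1637 - 2034)*(-1*2420 + (-29 + B*J(-2, 3))) = (1637 - 2034)*(-1*2420 + (-29 + 1*(9*(-2)))) = -397*(-2420 + (-29 + 1*(-18))) = -397*(-2420 + (-29 - 18)) = -397*(-2420 - 47) = -397*(-2467) = 979399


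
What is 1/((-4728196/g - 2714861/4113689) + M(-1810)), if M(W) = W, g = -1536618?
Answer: -3160584281901/5713018238443337 ≈ -0.00055323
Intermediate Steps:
1/((-4728196/g - 2714861/4113689) + M(-1810)) = 1/((-4728196/(-1536618) - 2714861/4113689) - 1810) = 1/((-4728196*(-1/1536618) - 2714861*1/4113689) - 1810) = 1/((2364098/768309 - 2714861/4113689) - 1810) = 1/(7639311797473/3160584281901 - 1810) = 1/(-5713018238443337/3160584281901) = -3160584281901/5713018238443337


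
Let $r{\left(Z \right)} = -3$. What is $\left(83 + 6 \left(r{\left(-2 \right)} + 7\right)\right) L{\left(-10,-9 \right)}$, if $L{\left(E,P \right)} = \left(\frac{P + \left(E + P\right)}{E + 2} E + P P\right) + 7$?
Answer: $5671$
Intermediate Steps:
$L{\left(E,P \right)} = 7 + P^{2} + \frac{E \left(E + 2 P\right)}{2 + E}$ ($L{\left(E,P \right)} = \left(\frac{E + 2 P}{2 + E} E + P^{2}\right) + 7 = \left(\frac{E \left(E + 2 P\right)}{2 + E} + P^{2}\right) + 7 = \left(P^{2} + \frac{E \left(E + 2 P\right)}{2 + E}\right) + 7 = 7 + P^{2} + \frac{E \left(E + 2 P\right)}{2 + E}$)
$\left(83 + 6 \left(r{\left(-2 \right)} + 7\right)\right) L{\left(-10,-9 \right)} = \left(83 + 6 \left(-3 + 7\right)\right) \frac{14 + \left(-10\right)^{2} + 2 \left(-9\right)^{2} + 7 \left(-10\right) - 10 \left(-9\right)^{2} + 2 \left(-10\right) \left(-9\right)}{2 - 10} = \left(83 + 6 \cdot 4\right) \frac{14 + 100 + 2 \cdot 81 - 70 - 810 + 180}{-8} = \left(83 + 24\right) \left(- \frac{14 + 100 + 162 - 70 - 810 + 180}{8}\right) = 107 \left(\left(- \frac{1}{8}\right) \left(-424\right)\right) = 107 \cdot 53 = 5671$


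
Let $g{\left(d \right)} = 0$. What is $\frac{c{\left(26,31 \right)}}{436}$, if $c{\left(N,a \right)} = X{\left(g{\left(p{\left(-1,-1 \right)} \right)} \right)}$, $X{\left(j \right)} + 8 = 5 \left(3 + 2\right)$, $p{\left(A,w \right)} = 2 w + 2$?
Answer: $\frac{17}{436} \approx 0.038991$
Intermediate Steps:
$p{\left(A,w \right)} = 2 + 2 w$
$X{\left(j \right)} = 17$ ($X{\left(j \right)} = -8 + 5 \left(3 + 2\right) = -8 + 5 \cdot 5 = -8 + 25 = 17$)
$c{\left(N,a \right)} = 17$
$\frac{c{\left(26,31 \right)}}{436} = \frac{17}{436}$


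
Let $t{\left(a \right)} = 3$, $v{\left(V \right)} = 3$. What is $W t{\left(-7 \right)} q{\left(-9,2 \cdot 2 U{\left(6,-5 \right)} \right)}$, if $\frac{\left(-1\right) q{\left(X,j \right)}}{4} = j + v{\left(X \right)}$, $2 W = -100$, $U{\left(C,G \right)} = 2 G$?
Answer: $-22200$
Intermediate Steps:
$W = -50$ ($W = \frac{1}{2} \left(-100\right) = -50$)
$q{\left(X,j \right)} = -12 - 4 j$ ($q{\left(X,j \right)} = - 4 \left(j + 3\right) = - 4 \left(3 + j\right) = -12 - 4 j$)
$W t{\left(-7 \right)} q{\left(-9,2 \cdot 2 U{\left(6,-5 \right)} \right)} = \left(-50\right) 3 \left(-12 - 4 \cdot 2 \cdot 2 \cdot 2 \left(-5\right)\right) = - 150 \left(-12 - 4 \cdot 4 \left(-10\right)\right) = - 150 \left(-12 - -160\right) = - 150 \left(-12 + 160\right) = \left(-150\right) 148 = -22200$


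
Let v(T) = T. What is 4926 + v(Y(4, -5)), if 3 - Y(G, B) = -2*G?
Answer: 4937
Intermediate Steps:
Y(G, B) = 3 + 2*G (Y(G, B) = 3 - (-2)*G = 3 + 2*G)
4926 + v(Y(4, -5)) = 4926 + (3 + 2*4) = 4926 + (3 + 8) = 4926 + 11 = 4937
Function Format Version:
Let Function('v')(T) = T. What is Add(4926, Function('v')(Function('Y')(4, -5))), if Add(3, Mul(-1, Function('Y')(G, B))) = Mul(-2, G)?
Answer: 4937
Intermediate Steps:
Function('Y')(G, B) = Add(3, Mul(2, G)) (Function('Y')(G, B) = Add(3, Mul(-1, Mul(-2, G))) = Add(3, Mul(2, G)))
Add(4926, Function('v')(Function('Y')(4, -5))) = Add(4926, Add(3, Mul(2, 4))) = Add(4926, Add(3, 8)) = Add(4926, 11) = 4937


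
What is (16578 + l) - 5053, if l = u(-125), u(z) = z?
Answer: 11400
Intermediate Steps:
l = -125
(16578 + l) - 5053 = (16578 - 125) - 5053 = 16453 - 5053 = 11400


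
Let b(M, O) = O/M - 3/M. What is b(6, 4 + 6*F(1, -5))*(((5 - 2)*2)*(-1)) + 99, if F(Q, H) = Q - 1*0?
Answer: 92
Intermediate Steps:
F(Q, H) = Q (F(Q, H) = Q + 0 = Q)
b(M, O) = -3/M + O/M
b(6, 4 + 6*F(1, -5))*(((5 - 2)*2)*(-1)) + 99 = ((-3 + (4 + 6*1))/6)*(((5 - 2)*2)*(-1)) + 99 = ((-3 + (4 + 6))/6)*((3*2)*(-1)) + 99 = ((-3 + 10)/6)*(6*(-1)) + 99 = ((⅙)*7)*(-6) + 99 = (7/6)*(-6) + 99 = -7 + 99 = 92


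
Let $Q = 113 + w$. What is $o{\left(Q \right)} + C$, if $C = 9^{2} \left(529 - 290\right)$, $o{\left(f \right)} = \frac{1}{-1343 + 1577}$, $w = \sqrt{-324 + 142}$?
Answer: $\frac{4530007}{234} \approx 19359.0$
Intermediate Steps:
$w = i \sqrt{182}$ ($w = \sqrt{-182} = i \sqrt{182} \approx 13.491 i$)
$Q = 113 + i \sqrt{182} \approx 113.0 + 13.491 i$
$o{\left(f \right)} = \frac{1}{234}$
$C = 19359$ ($C = 81 \cdot 239 = 19359$)
$o{\left(Q \right)} + C = \frac{1}{234} + 19359 = \frac{4530007}{234}$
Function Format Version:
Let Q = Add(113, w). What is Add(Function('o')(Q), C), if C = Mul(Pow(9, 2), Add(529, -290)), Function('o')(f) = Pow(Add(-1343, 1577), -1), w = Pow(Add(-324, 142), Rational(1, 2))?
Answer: Rational(4530007, 234) ≈ 19359.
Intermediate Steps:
w = Mul(I, Pow(182, Rational(1, 2))) (w = Pow(-182, Rational(1, 2)) = Mul(I, Pow(182, Rational(1, 2))) ≈ Mul(13.491, I))
Q = Add(113, Mul(I, Pow(182, Rational(1, 2)))) ≈ Add(113.00, Mul(13.491, I))
Function('o')(f) = Rational(1, 234) (Function('o')(f) = Pow(234, -1) = Rational(1, 234))
C = 19359 (C = Mul(81, 239) = 19359)
Add(Function('o')(Q), C) = Add(Rational(1, 234), 19359) = Rational(4530007, 234)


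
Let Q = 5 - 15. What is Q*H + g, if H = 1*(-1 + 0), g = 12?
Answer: 22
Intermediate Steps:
Q = -10
H = -1 (H = 1*(-1) = -1)
Q*H + g = -10*(-1) + 12 = 10 + 12 = 22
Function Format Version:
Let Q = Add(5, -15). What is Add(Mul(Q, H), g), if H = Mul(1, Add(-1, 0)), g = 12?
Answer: 22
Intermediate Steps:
Q = -10
H = -1 (H = Mul(1, -1) = -1)
Add(Mul(Q, H), g) = Add(Mul(-10, -1), 12) = Add(10, 12) = 22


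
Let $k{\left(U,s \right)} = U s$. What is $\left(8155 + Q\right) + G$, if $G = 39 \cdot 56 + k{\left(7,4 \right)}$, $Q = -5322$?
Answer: $5045$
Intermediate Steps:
$G = 2212$ ($G = 39 \cdot 56 + 7 \cdot 4 = 2184 + 28 = 2212$)
$\left(8155 + Q\right) + G = \left(8155 - 5322\right) + 2212 = 2833 + 2212 = 5045$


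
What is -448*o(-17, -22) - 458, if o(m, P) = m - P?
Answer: -2698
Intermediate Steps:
-448*o(-17, -22) - 458 = -448*(-17 - 1*(-22)) - 458 = -448*(-17 + 22) - 458 = -448*5 - 458 = -2240 - 458 = -2698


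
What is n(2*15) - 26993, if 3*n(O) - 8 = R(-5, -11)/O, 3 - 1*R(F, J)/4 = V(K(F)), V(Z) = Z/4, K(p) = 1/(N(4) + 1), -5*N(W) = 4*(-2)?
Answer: -31578539/1170 ≈ -26990.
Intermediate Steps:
N(W) = 8/5 (N(W) = -4*(-2)/5 = -⅕*(-8) = 8/5)
K(p) = 5/13 (K(p) = 1/(8/5 + 1) = 1/(13/5) = 5/13)
V(Z) = Z/4 (V(Z) = Z*(¼) = Z/4)
R(F, J) = 151/13 (R(F, J) = 12 - 5/13 = 151/13)
n(O) = 8/3 + 151/(39*O) (n(O) = 8/3 + (151/(13*O))/3 = 8/3 + 151/(39*O))
n(2*15) - 26993 = (151 + 104*(2*15))/(39*((2*15))) - 26993 = (1/39)*(151 + 104*30)/30 - 26993 = (1/39)*(1/30)*(151 + 3120) - 26993 = (1/39)*(1/30)*3271 - 26993 = 3271/1170 - 26993 = -31578539/1170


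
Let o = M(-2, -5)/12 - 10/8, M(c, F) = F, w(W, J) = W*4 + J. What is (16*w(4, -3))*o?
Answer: -1040/3 ≈ -346.67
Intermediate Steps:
w(W, J) = J + 4*W (w(W, J) = 4*W + J = J + 4*W)
o = -5/3 (o = -5/12 - 10/8 = -5*1/12 - 10*1/8 = -5/12 - 5/4 = -5/3 ≈ -1.6667)
(16*w(4, -3))*o = (16*(-3 + 4*4))*(-5/3) = (16*(-3 + 16))*(-5/3) = (16*13)*(-5/3) = 208*(-5/3) = -1040/3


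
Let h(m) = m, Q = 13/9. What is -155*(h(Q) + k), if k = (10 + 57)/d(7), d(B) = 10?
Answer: -22723/18 ≈ -1262.4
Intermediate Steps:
Q = 13/9 (Q = 13*(⅑) = 13/9 ≈ 1.4444)
k = 67/10 (k = (10 + 57)/10 = 67*(⅒) = 67/10 ≈ 6.7000)
-155*(h(Q) + k) = -155*(13/9 + 67/10) = -155*733/90 = -22723/18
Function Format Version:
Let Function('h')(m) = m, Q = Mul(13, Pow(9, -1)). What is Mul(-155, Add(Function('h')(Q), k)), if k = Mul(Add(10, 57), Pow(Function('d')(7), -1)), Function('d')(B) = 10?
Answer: Rational(-22723, 18) ≈ -1262.4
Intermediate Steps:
Q = Rational(13, 9) (Q = Mul(13, Rational(1, 9)) = Rational(13, 9) ≈ 1.4444)
k = Rational(67, 10) (k = Mul(Add(10, 57), Pow(10, -1)) = Mul(67, Rational(1, 10)) = Rational(67, 10) ≈ 6.7000)
Mul(-155, Add(Function('h')(Q), k)) = Mul(-155, Add(Rational(13, 9), Rational(67, 10))) = Mul(-155, Rational(733, 90)) = Rational(-22723, 18)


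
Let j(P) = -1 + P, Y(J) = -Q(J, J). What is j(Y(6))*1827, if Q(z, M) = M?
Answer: -12789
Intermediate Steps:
Y(J) = -J
j(Y(6))*1827 = (-1 - 1*6)*1827 = (-1 - 6)*1827 = -7*1827 = -12789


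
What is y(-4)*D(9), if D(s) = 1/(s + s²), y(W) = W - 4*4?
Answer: -2/9 ≈ -0.22222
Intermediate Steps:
y(W) = -16 + W (y(W) = W - 16 = -16 + W)
y(-4)*D(9) = (-16 - 4)*(1/(9*(1 + 9))) = -20/(9*10) = -20*1/90 = -2/9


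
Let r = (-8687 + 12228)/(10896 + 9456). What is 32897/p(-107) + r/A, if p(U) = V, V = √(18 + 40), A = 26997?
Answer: 3541/549442944 + 32897*√58/58 ≈ 4319.6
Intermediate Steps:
r = 3541/20352 ≈ 0.17399
V = √58 ≈ 7.6158
p(U) = √58
32897/p(-107) + r/A = 32897/(√58) + (3541/20352)/26997 = 32897*(√58/58) + (3541/20352)*(1/26997) = 32897*√58/58 + 3541/549442944 = 3541/549442944 + 32897*√58/58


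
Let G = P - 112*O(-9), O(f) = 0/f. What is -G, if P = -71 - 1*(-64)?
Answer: 7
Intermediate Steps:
O(f) = 0
P = -7 (P = -71 + 64 = -7)
G = -7 (G = -7 - 112*0 = -7 + 0 = -7)
-G = -1*(-7) = 7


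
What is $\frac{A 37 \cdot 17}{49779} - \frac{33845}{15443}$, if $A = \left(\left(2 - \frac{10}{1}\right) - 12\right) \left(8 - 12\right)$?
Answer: $- \frac{907678495}{768737097} \approx -1.1807$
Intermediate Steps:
$A = 80$ ($A = \left(\left(2 - 10 \cdot 1\right) - 12\right) \left(-4\right) = \left(\left(2 - 10\right) - 12\right) \left(-4\right) = \left(-8 - 12\right) \left(-4\right) = \left(-20\right) \left(-4\right) = 80$)
$\frac{A 37 \cdot 17}{49779} - \frac{33845}{15443} = \frac{80 \cdot 37 \cdot 17}{49779} - \frac{33845}{15443} = 2960 \cdot 17 \cdot \frac{1}{49779} - \frac{33845}{15443} = 50320 \cdot \frac{1}{49779} - \frac{33845}{15443} = \frac{50320}{49779} - \frac{33845}{15443} = - \frac{907678495}{768737097}$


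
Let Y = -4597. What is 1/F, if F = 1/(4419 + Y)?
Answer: -178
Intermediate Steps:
F = -1/178 (F = 1/(4419 - 4597) = 1/(-178) = -1/178 ≈ -0.0056180)
1/F = 1/(-1/178) = -178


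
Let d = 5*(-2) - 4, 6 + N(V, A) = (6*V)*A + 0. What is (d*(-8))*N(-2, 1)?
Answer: -2016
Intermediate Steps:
N(V, A) = -6 + 6*A*V (N(V, A) = -6 + ((6*V)*A + 0) = -6 + (6*A*V + 0) = -6 + 6*A*V)
d = -14 (d = -10 - 4 = -14)
(d*(-8))*N(-2, 1) = (-14*(-8))*(-6 + 6*1*(-2)) = 112*(-6 - 12) = 112*(-18) = -2016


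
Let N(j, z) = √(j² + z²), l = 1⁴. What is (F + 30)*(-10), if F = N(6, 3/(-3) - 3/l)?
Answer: -300 - 20*√13 ≈ -372.11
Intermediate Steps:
l = 1
F = 2*√13 (F = √(6² + (3/(-3) - 3/1)²) = √(36 + (3*(-⅓) - 3*1)²) = √(36 + (-1 - 3)²) = √(36 + (-4)²) = √(36 + 16) = √52 = 2*√13 ≈ 7.2111)
(F + 30)*(-10) = (2*√13 + 30)*(-10) = (30 + 2*√13)*(-10) = -300 - 20*√13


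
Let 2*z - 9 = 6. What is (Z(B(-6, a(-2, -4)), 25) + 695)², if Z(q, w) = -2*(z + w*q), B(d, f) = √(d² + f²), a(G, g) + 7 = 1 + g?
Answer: 802400 - 136000*√34 ≈ 9390.5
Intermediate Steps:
z = 15/2 (z = 9/2 + (½)*6 = 9/2 + 3 = 15/2 ≈ 7.5000)
a(G, g) = -6 + g (a(G, g) = -7 + (1 + g) = -6 + g)
Z(q, w) = -15 - 2*q*w (Z(q, w) = -2*(15/2 + w*q) = -2*(15/2 + q*w) = -15 - 2*q*w)
(Z(B(-6, a(-2, -4)), 25) + 695)² = ((-15 - 2*√((-6)² + (-6 - 4)²)*25) + 695)² = ((-15 - 2*√(36 + (-10)²)*25) + 695)² = ((-15 - 2*√(36 + 100)*25) + 695)² = ((-15 - 2*√136*25) + 695)² = ((-15 - 2*2*√34*25) + 695)² = ((-15 - 100*√34) + 695)² = (680 - 100*√34)²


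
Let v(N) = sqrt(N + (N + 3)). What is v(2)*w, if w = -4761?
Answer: -4761*sqrt(7) ≈ -12596.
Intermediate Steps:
v(N) = sqrt(3 + 2*N) (v(N) = sqrt(N + (3 + N)) = sqrt(3 + 2*N))
v(2)*w = sqrt(3 + 2*2)*(-4761) = sqrt(3 + 4)*(-4761) = sqrt(7)*(-4761) = -4761*sqrt(7)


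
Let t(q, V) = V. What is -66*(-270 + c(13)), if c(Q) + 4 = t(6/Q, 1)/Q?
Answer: 235026/13 ≈ 18079.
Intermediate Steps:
c(Q) = -4 + 1/Q
-66*(-270 + c(13)) = -66*(-270 + (-4 + 1/13)) = -66*(-270 - 51/13) = -66*(-3561/13) = 235026/13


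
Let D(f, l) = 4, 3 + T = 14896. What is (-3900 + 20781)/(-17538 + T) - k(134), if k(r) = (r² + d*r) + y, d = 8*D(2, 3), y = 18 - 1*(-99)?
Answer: -59161726/2645 ≈ -22367.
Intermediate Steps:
T = 14893 (T = -3 + 14896 = 14893)
y = 117 (y = 18 + 99 = 117)
d = 32 (d = 8*4 = 32)
k(r) = 117 + r² + 32*r (k(r) = (r² + 32*r) + 117 = 117 + r² + 32*r)
(-3900 + 20781)/(-17538 + T) - k(134) = (-3900 + 20781)/(-17538 + 14893) - (117 + 134² + 32*134) = 16881/(-2645) - (117 + 17956 + 4288) = 16881*(-1/2645) - 1*22361 = -16881/2645 - 22361 = -59161726/2645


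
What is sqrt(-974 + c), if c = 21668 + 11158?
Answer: 2*sqrt(7963) ≈ 178.47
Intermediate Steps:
c = 32826
sqrt(-974 + c) = sqrt(-974 + 32826) = sqrt(31852) = 2*sqrt(7963)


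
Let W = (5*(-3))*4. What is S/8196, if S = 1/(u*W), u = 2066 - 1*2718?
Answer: 1/320627520 ≈ 3.1189e-9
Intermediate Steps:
W = -60 (W = -15*4 = -60)
u = -652 (u = 2066 - 2718 = -652)
S = 1/39120 (S = 1/(-652*(-60)) = 1/39120 ≈ 2.5562e-5)
S/8196 = (1/39120)/8196 = (1/39120)*(1/8196) = 1/320627520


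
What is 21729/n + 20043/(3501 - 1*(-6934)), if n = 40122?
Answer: 343635787/139557690 ≈ 2.4623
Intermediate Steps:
21729/n + 20043/(3501 - 1*(-6934)) = 21729/40122 + 20043/(3501 - 1*(-6934)) = 21729*(1/40122) + 20043/(3501 + 6934) = 7243/13374 + 20043/10435 = 343635787/139557690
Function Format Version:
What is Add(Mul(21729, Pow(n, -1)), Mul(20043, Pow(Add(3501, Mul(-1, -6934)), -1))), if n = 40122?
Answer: Rational(343635787, 139557690) ≈ 2.4623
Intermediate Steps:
Add(Mul(21729, Pow(n, -1)), Mul(20043, Pow(Add(3501, Mul(-1, -6934)), -1))) = Add(Mul(21729, Pow(40122, -1)), Mul(20043, Pow(Add(3501, Mul(-1, -6934)), -1))) = Add(Mul(21729, Rational(1, 40122)), Mul(20043, Pow(Add(3501, 6934), -1))) = Add(Rational(7243, 13374), Mul(20043, Pow(10435, -1))) = Add(Rational(7243, 13374), Mul(20043, Rational(1, 10435))) = Add(Rational(7243, 13374), Rational(20043, 10435)) = Rational(343635787, 139557690)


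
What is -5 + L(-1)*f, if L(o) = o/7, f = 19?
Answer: -54/7 ≈ -7.7143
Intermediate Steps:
L(o) = o/7 (L(o) = o*(⅐) = o/7)
-5 + L(-1)*f = -5 + ((⅐)*(-1))*19 = -5 - ⅐*19 = -5 - 19/7 = -54/7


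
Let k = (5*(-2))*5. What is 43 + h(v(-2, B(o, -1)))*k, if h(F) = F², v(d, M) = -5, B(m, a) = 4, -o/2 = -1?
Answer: -1207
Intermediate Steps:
o = 2 (o = -2*(-1) = 2)
k = -50 (k = -10*5 = -50)
43 + h(v(-2, B(o, -1)))*k = 43 + (-5)²*(-50) = 43 + 25*(-50) = 43 - 1250 = -1207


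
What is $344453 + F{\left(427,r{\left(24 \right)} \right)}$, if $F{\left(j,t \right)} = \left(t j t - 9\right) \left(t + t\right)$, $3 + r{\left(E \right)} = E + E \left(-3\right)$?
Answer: $-112938583$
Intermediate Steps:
$r{\left(E \right)} = -3 - 2 E$ ($r{\left(E \right)} = -3 + \left(E + E \left(-3\right)\right) = -3 + \left(E - 3 E\right) = -3 - 2 E$)
$F{\left(j,t \right)} = 2 t \left(-9 + j t^{2}\right)$ ($F{\left(j,t \right)} = \left(j t t - 9\right) 2 t = \left(j t^{2} - 9\right) 2 t = \left(-9 + j t^{2}\right) 2 t = 2 t \left(-9 + j t^{2}\right)$)
$344453 + F{\left(427,r{\left(24 \right)} \right)} = 344453 + 2 \left(-3 - 48\right) \left(-9 + 427 \left(-3 - 48\right)^{2}\right) = 344453 + 2 \left(-51\right) \left(-9 + 427 \left(-51\right)^{2}\right) = 344453 + 2 \left(-51\right) \left(-9 + 427 \cdot 2601\right) = 344453 + 2 \left(-51\right) \left(-9 + 1110627\right) = 344453 + 2 \left(-51\right) 1110618 = 344453 - 113283036 = -112938583$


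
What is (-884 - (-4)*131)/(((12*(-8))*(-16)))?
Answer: -15/64 ≈ -0.23438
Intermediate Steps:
(-884 - (-4)*131)/(((12*(-8))*(-16))) = (-884 - 1*(-524))/((-96*(-16))) = (-884 + 524)/1536 = -360*1/1536 = -15/64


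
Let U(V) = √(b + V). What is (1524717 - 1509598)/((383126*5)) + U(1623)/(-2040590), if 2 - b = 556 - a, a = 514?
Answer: 15119/1915630 - √1583/2040590 ≈ 0.0078729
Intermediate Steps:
b = -40 (b = 2 - (556 - 1*514) = 2 - (556 - 514) = 2 - 1*42 = 2 - 42 = -40)
U(V) = √(-40 + V)
(1524717 - 1509598)/((383126*5)) + U(1623)/(-2040590) = (1524717 - 1509598)/((383126*5)) + √(-40 + 1623)/(-2040590) = 15119/1915630 + √1583*(-1/2040590) = 15119*(1/1915630) - √1583/2040590 = 15119/1915630 - √1583/2040590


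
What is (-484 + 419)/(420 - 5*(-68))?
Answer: -13/152 ≈ -0.085526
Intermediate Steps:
(-484 + 419)/(420 - 5*(-68)) = -65/(420 + 340) = -65/760 = -65*1/760 = -13/152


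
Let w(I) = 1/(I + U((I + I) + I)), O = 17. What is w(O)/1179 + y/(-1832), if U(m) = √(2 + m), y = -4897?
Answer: 340648003/127435752 - √53/278244 ≈ 2.6731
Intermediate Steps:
w(I) = 1/(I + √(2 + 3*I)) (w(I) = 1/(I + √(2 + ((I + I) + I))) = 1/(I + √(2 + (2*I + I))) = 1/(I + √(2 + 3*I)))
w(O)/1179 + y/(-1832) = 1/((17 + √(2 + 3*17))*1179) - 4897/(-1832) = (1/1179)/(17 + √(2 + 51)) - 4897*(-1/1832) = (1/1179)/(17 + √53) + 4897/1832 = 1/(1179*(17 + √53)) + 4897/1832 = 4897/1832 + 1/(1179*(17 + √53))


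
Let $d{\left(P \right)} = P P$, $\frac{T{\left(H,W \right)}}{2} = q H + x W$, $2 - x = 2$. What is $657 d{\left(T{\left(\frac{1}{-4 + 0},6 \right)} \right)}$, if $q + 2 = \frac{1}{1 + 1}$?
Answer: $\frac{5913}{16} \approx 369.56$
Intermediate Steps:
$x = 0$ ($x = 2 - 2 = 0$)
$q = - \frac{3}{2}$ ($q = -2 + \frac{1}{1 + 1} = -2 + \frac{1}{2} = - \frac{3}{2} \approx -1.5$)
$T{\left(H,W \right)} = - 3 H$ ($T{\left(H,W \right)} = 2 \left(- \frac{3 H}{2} + 0 W\right) = 2 \left(- \frac{3 H}{2} + 0\right) = 2 \left(- \frac{3 H}{2}\right) = - 3 H$)
$d{\left(P \right)} = P^{2}$
$657 d{\left(T{\left(\frac{1}{-4 + 0},6 \right)} \right)} = 657 \left(- \frac{3}{-4 + 0}\right)^{2} = 657 \left(- \frac{3}{-4}\right)^{2} = 657 \left(\left(-3\right) \left(- \frac{1}{4}\right)\right)^{2} = 657 \left(\frac{3}{4}\right)^{2} = 657 \cdot \frac{9}{16} = \frac{5913}{16}$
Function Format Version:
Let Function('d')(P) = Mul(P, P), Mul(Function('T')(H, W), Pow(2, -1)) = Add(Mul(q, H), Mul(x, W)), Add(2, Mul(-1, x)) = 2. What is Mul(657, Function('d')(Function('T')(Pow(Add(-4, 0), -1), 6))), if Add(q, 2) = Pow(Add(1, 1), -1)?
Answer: Rational(5913, 16) ≈ 369.56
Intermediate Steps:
x = 0 (x = Add(2, Mul(-1, 2)) = Add(2, -2) = 0)
q = Rational(-3, 2) (q = Add(-2, Pow(Add(1, 1), -1)) = Add(-2, Pow(2, -1)) = Add(-2, Rational(1, 2)) = Rational(-3, 2) ≈ -1.5000)
Function('T')(H, W) = Mul(-3, H) (Function('T')(H, W) = Mul(2, Add(Mul(Rational(-3, 2), H), Mul(0, W))) = Mul(2, Add(Mul(Rational(-3, 2), H), 0)) = Mul(2, Mul(Rational(-3, 2), H)) = Mul(-3, H))
Function('d')(P) = Pow(P, 2)
Mul(657, Function('d')(Function('T')(Pow(Add(-4, 0), -1), 6))) = Mul(657, Pow(Mul(-3, Pow(Add(-4, 0), -1)), 2)) = Mul(657, Pow(Mul(-3, Pow(-4, -1)), 2)) = Mul(657, Pow(Mul(-3, Rational(-1, 4)), 2)) = Mul(657, Pow(Rational(3, 4), 2)) = Mul(657, Rational(9, 16)) = Rational(5913, 16)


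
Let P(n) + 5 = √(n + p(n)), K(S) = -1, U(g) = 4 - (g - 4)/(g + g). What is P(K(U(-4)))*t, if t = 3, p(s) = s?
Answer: -15 + 3*I*√2 ≈ -15.0 + 4.2426*I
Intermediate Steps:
U(g) = 4 - (-4 + g)/(2*g)
P(n) = -5 + √2*√n (P(n) = -5 + √(n + n) = -5 + √(2*n) = -5 + √2*√n)
P(K(U(-4)))*t = (-5 + √2*√(-1))*3 = (-5 + √2*I)*3 = (-5 + I*√2)*3 = -15 + 3*I*√2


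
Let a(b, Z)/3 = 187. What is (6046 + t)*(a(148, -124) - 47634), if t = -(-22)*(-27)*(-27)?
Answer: -1039560132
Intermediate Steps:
a(b, Z) = 561 (a(b, Z) = 3*187 = 561)
t = 16038 (t = -22*27*(-27) = -594*(-27) = 16038)
(6046 + t)*(a(148, -124) - 47634) = (6046 + 16038)*(561 - 47634) = 22084*(-47073) = -1039560132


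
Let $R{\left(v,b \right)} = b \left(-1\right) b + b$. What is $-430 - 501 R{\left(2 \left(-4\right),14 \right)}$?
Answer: $90752$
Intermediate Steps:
$R{\left(v,b \right)} = b - b^{2}$ ($R{\left(v,b \right)} = - b b + b = - b^{2} + b = b - b^{2}$)
$-430 - 501 R{\left(2 \left(-4\right),14 \right)} = -430 - 501 \cdot 14 \left(1 - 14\right) = -430 - 501 \cdot 14 \left(-13\right) = -430 - -91182 = -430 + 91182 = 90752$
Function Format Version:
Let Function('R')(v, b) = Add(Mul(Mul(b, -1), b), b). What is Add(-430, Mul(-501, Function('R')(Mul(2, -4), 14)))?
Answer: 90752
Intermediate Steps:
Function('R')(v, b) = Add(b, Mul(-1, Pow(b, 2))) (Function('R')(v, b) = Add(Mul(Mul(-1, b), b), b) = Add(Mul(-1, Pow(b, 2)), b) = Add(b, Mul(-1, Pow(b, 2))))
Add(-430, Mul(-501, Function('R')(Mul(2, -4), 14))) = Add(-430, Mul(-501, Mul(14, Add(1, Mul(-1, 14))))) = Add(-430, Mul(-501, Mul(14, Add(1, -14)))) = Add(-430, Mul(-501, Mul(14, -13))) = Add(-430, Mul(-501, -182)) = Add(-430, 91182) = 90752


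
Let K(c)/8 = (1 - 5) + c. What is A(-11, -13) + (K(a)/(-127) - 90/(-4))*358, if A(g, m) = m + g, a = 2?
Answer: 1025665/127 ≈ 8076.1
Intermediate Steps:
K(c) = -32 + 8*c (K(c) = 8*((1 - 5) + c) = 8*(-4 + c) = -32 + 8*c)
A(g, m) = g + m
A(-11, -13) + (K(a)/(-127) - 90/(-4))*358 = (-11 - 13) + ((-32 + 8*2)/(-127) - 90/(-4))*358 = -24 + ((-32 + 16)*(-1/127) - 90*(-¼))*358 = -24 + (-16*(-1/127) + 45/2)*358 = -24 + (16/127 + 45/2)*358 = -24 + (5747/254)*358 = -24 + 1028713/127 = 1025665/127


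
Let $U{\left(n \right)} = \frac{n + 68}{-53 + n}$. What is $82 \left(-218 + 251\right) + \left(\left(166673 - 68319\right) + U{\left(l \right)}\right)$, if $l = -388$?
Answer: $\frac{44567780}{441} \approx 1.0106 \cdot 10^{5}$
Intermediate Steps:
$U{\left(n \right)} = \frac{68 + n}{-53 + n}$
$82 \left(-218 + 251\right) + \left(\left(166673 - 68319\right) + U{\left(l \right)}\right) = 82 \left(-218 + 251\right) + \left(\left(166673 - 68319\right) + \frac{68 - 388}{-53 - 388}\right) = 82 \cdot 33 + \left(98354 + \frac{1}{-441} \left(-320\right)\right) = 2706 + \left(98354 - - \frac{320}{441}\right) = 2706 + \left(98354 + \frac{320}{441}\right) = 2706 + \frac{43374434}{441} = \frac{44567780}{441}$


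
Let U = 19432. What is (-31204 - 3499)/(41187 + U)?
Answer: -34703/60619 ≈ -0.57248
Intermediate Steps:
(-31204 - 3499)/(41187 + U) = (-31204 - 3499)/(41187 + 19432) = -34703/60619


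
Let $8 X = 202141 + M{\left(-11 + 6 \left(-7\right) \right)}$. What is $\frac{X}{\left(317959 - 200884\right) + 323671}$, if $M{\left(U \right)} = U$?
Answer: $\frac{25261}{440746} \approx 0.057314$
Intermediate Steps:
$X = 25261$ ($X = \frac{202141 + \left(-11 + 6 \left(-7\right)\right)}{8} = \frac{202141 - 53}{8} = \frac{1}{8} \cdot 202088 = 25261$)
$\frac{X}{\left(317959 - 200884\right) + 323671} = \frac{25261}{\left(317959 - 200884\right) + 323671} = \frac{25261}{117075 + 323671} = \frac{25261}{440746}$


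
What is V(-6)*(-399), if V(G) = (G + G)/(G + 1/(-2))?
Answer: -9576/13 ≈ -736.62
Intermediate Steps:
V(G) = 2*G/(-½ + G) (V(G) = (2*G)/(G - ½) = (2*G)/(-½ + G) = 2*G/(-½ + G))
V(-6)*(-399) = (4*(-6)/(-1 + 2*(-6)))*(-399) = (4*(-6)/(-1 - 12))*(-399) = (4*(-6)/(-13))*(-399) = (4*(-6)*(-1/13))*(-399) = (24/13)*(-399) = -9576/13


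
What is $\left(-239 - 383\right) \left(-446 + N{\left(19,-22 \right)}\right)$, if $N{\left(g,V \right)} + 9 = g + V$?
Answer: $284876$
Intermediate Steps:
$N{\left(g,V \right)} = -9 + V + g$ ($N{\left(g,V \right)} = -9 + \left(g + V\right) = -9 + \left(V + g\right) = -9 + V + g$)
$\left(-239 - 383\right) \left(-446 + N{\left(19,-22 \right)}\right) = \left(-239 - 383\right) \left(-446 - 12\right) = - 622 \left(-446 - 12\right) = \left(-622\right) \left(-458\right) = 284876$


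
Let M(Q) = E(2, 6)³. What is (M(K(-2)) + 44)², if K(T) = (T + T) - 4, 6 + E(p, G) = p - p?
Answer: 29584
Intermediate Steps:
E(p, G) = -6 (E(p, G) = -6 + (p - p) = -6 + 0 = -6)
K(T) = -4 + 2*T (K(T) = 2*T - 4 = -4 + 2*T)
M(Q) = -216 (M(Q) = (-6)³ = -216)
(M(K(-2)) + 44)² = (-216 + 44)² = (-172)² = 29584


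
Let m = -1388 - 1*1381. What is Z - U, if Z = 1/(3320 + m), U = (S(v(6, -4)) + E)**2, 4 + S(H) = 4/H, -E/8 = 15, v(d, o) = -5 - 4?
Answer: -691174319/44631 ≈ -15486.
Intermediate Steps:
m = -2769 (m = -1388 - 1381 = -2769)
v(d, o) = -9
E = -120 (E = -8*15 = -120)
S(H) = -4 + 4/H
U = 1254400/81 (U = ((-4 + 4/(-9)) - 120)**2 = ((-4 + 4*(-1/9)) - 120)**2 = ((-4 - 4/9) - 120)**2 = (-40/9 - 120)**2 = (-1120/9)**2 = 1254400/81 ≈ 15486.)
Z = 1/551 (Z = 1/(3320 - 2769) = 1/551 ≈ 0.0018149)
Z - U = 1/551 - 1*1254400/81 = 1/551 - 1254400/81 = -691174319/44631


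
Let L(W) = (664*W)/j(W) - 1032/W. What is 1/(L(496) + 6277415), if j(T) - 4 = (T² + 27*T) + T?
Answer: 4028574/25289027579009 ≈ 1.5930e-7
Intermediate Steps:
j(T) = 4 + T² + 28*T (j(T) = 4 + ((T² + 27*T) + T) = 4 + (T² + 28*T) = 4 + T² + 28*T)
L(W) = -1032/W + 664*W/(4 + W² + 28*W) (L(W) = (664*W)/(4 + W² + 28*W) - 1032/W = 664*W/(4 + W² + 28*W) - 1032/W = -1032/W + 664*W/(4 + W² + 28*W))
1/(L(496) + 6277415) = 1/(16*(-258 - 1806*496 - 23*496²)/(496*(4 + 496² + 28*496)) + 6277415) = 1/(16*(1/496)*(-258 - 895776 - 23*246016)/(4 + 246016 + 13888) + 6277415) = 1/(16*(1/496)*(-258 - 895776 - 5658368)/259908 + 6277415) = 1/(16*(1/496)*(1/259908)*(-6554402) + 6277415) = 1/(-3277201/4028574 + 6277415) = 1/(25289027579009/4028574) = 4028574/25289027579009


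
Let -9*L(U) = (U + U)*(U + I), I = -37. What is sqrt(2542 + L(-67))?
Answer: sqrt(8942)/3 ≈ 31.521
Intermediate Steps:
L(U) = -2*U*(-37 + U)/9 (L(U) = -(U + U)*(U - 37)/9 = -2*U*(-37 + U)/9)
sqrt(2542 + L(-67)) = sqrt(2542 + (2/9)*(-67)*(37 - 1*(-67))) = sqrt(2542 + (2/9)*(-67)*(37 + 67)) = sqrt(2542 + (2/9)*(-67)*104) = sqrt(2542 - 13936/9) = sqrt(8942/9) = sqrt(8942)/3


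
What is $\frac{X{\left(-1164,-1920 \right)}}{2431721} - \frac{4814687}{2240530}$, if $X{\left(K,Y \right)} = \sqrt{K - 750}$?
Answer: $- \frac{4814687}{2240530} + \frac{i \sqrt{1914}}{2431721} \approx -2.1489 + 1.7991 \cdot 10^{-5} i$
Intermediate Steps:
$X{\left(K,Y \right)} = \sqrt{-750 + K}$
$\frac{X{\left(-1164,-1920 \right)}}{2431721} - \frac{4814687}{2240530} = \frac{\sqrt{-750 - 1164}}{2431721} - \frac{4814687}{2240530} = \sqrt{-1914} \cdot \frac{1}{2431721} - \frac{4814687}{2240530} = i \sqrt{1914} \cdot \frac{1}{2431721} - \frac{4814687}{2240530} = \frac{i \sqrt{1914}}{2431721} - \frac{4814687}{2240530} = - \frac{4814687}{2240530} + \frac{i \sqrt{1914}}{2431721}$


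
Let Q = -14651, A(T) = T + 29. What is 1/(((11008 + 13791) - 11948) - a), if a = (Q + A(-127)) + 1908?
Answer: 1/25692 ≈ 3.8923e-5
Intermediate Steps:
A(T) = 29 + T
a = -12841 (a = (-14651 + (29 - 127)) + 1908 = (-14651 - 98) + 1908 = -14749 + 1908 = -12841)
1/(((11008 + 13791) - 11948) - a) = 1/(((11008 + 13791) - 11948) - 1*(-12841)) = 1/((24799 - 11948) + 12841) = 1/(12851 + 12841) = 1/25692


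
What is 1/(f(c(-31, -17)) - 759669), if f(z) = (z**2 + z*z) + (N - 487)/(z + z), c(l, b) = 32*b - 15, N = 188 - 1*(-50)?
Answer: -1118/150602177 ≈ -7.4235e-6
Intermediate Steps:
N = 238 (N = 188 + 50 = 238)
c(l, b) = -15 + 32*b
f(z) = 2*z**2 - 249/(2*z) (f(z) = (z**2 + z*z) + (238 - 487)/(z + z) = (z**2 + z**2) - 249*1/(2*z) = 2*z**2 - 249/(2*z))
1/(f(c(-31, -17)) - 759669) = 1/((-249 + 4*(-15 + 32*(-17))**3)/(2*(-15 + 32*(-17))) - 759669) = 1/((-249 + 4*(-15 - 544)**3)/(2*(-15 - 544)) - 759669) = 1/((1/2)*(-249 + 4*(-559)**3)/(-559) - 759669) = 1/((1/2)*(-1/559)*(-249 + 4*(-174676879)) - 759669) = 1/((1/2)*(-1/559)*(-249 - 698707516) - 759669) = 1/((1/2)*(-1/559)*(-698707765) - 759669) = 1/(698707765/1118 - 759669) = 1/(-150602177/1118) = -1118/150602177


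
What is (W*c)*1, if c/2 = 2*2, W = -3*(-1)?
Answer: 24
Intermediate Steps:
W = 3
c = 8 (c = 2*(2*2) = 2*4 = 8)
(W*c)*1 = (3*8)*1 = 24*1 = 24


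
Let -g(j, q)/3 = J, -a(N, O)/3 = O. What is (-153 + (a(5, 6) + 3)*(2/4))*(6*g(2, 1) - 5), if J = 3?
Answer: 18939/2 ≈ 9469.5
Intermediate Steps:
a(N, O) = -3*O
g(j, q) = -9 (g(j, q) = -3*3 = -9)
(-153 + (a(5, 6) + 3)*(2/4))*(6*g(2, 1) - 5) = (-153 + (-3*6 + 3)*(2/4))*(6*(-9) - 5) = (-153 + (-18 + 3)*(2*(¼)))*(-54 - 5) = (-153 - 15*½)*(-59) = (-153 - 15/2)*(-59) = -321/2*(-59) = 18939/2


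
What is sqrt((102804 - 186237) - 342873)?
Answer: I*sqrt(426306) ≈ 652.92*I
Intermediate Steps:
sqrt((102804 - 186237) - 342873) = sqrt(-83433 - 342873) = sqrt(-426306) = I*sqrt(426306)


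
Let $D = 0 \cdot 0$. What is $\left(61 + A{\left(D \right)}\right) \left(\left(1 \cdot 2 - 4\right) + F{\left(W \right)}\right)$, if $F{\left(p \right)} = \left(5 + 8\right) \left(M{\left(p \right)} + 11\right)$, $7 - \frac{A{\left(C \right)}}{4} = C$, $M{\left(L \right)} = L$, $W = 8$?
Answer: $21805$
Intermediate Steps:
$D = 0$
$A{\left(C \right)} = 28 - 4 C$
$F{\left(p \right)} = 143 + 13 p$ ($F{\left(p \right)} = \left(5 + 8\right) \left(p + 11\right) = 13 \left(11 + p\right) = 143 + 13 p$)
$\left(61 + A{\left(D \right)}\right) \left(\left(1 \cdot 2 - 4\right) + F{\left(W \right)}\right) = \left(61 + \left(28 - 0\right)\right) \left(\left(1 \cdot 2 - 4\right) + \left(143 + 13 \cdot 8\right)\right) = \left(61 + \left(28 + 0\right)\right) \left(\left(2 - 4\right) + \left(143 + 104\right)\right) = \left(61 + 28\right) \left(-2 + 247\right) = 89 \cdot 245 = 21805$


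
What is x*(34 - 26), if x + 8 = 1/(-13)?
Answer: -840/13 ≈ -64.615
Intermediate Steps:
x = -105/13 (x = -8 + 1/(-13) = -8 - 1/13 = -105/13 ≈ -8.0769)
x*(34 - 26) = -105*(34 - 26)/13 = -105/13*8 = -840/13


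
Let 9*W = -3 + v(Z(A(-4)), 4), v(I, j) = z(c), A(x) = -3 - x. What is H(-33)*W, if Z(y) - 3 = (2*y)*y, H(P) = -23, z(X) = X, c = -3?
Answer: 46/3 ≈ 15.333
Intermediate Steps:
Z(y) = 3 + 2*y² (Z(y) = 3 + (2*y)*y = 3 + 2*y²)
v(I, j) = -3
W = -⅔ (W = (-3 - 3)/9 = (⅑)*(-6) = -⅔ ≈ -0.66667)
H(-33)*W = -23*(-⅔) = 46/3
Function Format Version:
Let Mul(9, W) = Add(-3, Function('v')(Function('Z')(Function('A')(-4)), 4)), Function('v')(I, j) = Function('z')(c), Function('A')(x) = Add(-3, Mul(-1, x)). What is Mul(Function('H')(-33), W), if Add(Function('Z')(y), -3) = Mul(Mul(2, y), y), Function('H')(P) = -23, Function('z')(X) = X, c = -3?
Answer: Rational(46, 3) ≈ 15.333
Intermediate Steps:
Function('Z')(y) = Add(3, Mul(2, Pow(y, 2))) (Function('Z')(y) = Add(3, Mul(Mul(2, y), y)) = Add(3, Mul(2, Pow(y, 2))))
Function('v')(I, j) = -3
W = Rational(-2, 3) (W = Mul(Rational(1, 9), Add(-3, -3)) = Mul(Rational(1, 9), -6) = Rational(-2, 3) ≈ -0.66667)
Mul(Function('H')(-33), W) = Mul(-23, Rational(-2, 3)) = Rational(46, 3)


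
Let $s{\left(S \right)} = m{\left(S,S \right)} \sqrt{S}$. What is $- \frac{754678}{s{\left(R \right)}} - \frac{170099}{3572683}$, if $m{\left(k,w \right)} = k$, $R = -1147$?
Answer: $- \frac{170099}{3572683} - \frac{754678 i \sqrt{1147}}{1315609} \approx -0.047611 - 19.427 i$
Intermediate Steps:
$s{\left(S \right)} = S^{\frac{3}{2}}$ ($s{\left(S \right)} = S \sqrt{S} = S^{\frac{3}{2}}$)
$- \frac{754678}{s{\left(R \right)}} - \frac{170099}{3572683} = - \frac{754678}{\left(-1147\right)^{\frac{3}{2}}} - \frac{170099}{3572683} = - \frac{754678}{\left(-1147\right) i \sqrt{1147}} - \frac{170099}{3572683} = - 754678 \frac{i \sqrt{1147}}{1315609} - \frac{170099}{3572683} = - \frac{754678 i \sqrt{1147}}{1315609} - \frac{170099}{3572683} = - \frac{170099}{3572683} - \frac{754678 i \sqrt{1147}}{1315609}$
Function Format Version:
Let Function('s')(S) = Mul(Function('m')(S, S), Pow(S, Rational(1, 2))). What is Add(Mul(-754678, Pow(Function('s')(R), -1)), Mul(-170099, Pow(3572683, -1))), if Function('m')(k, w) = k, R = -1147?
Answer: Add(Rational(-170099, 3572683), Mul(Rational(-754678, 1315609), I, Pow(1147, Rational(1, 2)))) ≈ Add(-0.047611, Mul(-19.427, I))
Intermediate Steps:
Function('s')(S) = Pow(S, Rational(3, 2)) (Function('s')(S) = Mul(S, Pow(S, Rational(1, 2))) = Pow(S, Rational(3, 2)))
Add(Mul(-754678, Pow(Function('s')(R), -1)), Mul(-170099, Pow(3572683, -1))) = Add(Mul(-754678, Pow(Pow(-1147, Rational(3, 2)), -1)), Mul(-170099, Pow(3572683, -1))) = Add(Mul(-754678, Pow(Mul(-1147, I, Pow(1147, Rational(1, 2))), -1)), Mul(-170099, Rational(1, 3572683))) = Add(Mul(-754678, Mul(Rational(1, 1315609), I, Pow(1147, Rational(1, 2)))), Rational(-170099, 3572683)) = Add(Mul(Rational(-754678, 1315609), I, Pow(1147, Rational(1, 2))), Rational(-170099, 3572683)) = Add(Rational(-170099, 3572683), Mul(Rational(-754678, 1315609), I, Pow(1147, Rational(1, 2))))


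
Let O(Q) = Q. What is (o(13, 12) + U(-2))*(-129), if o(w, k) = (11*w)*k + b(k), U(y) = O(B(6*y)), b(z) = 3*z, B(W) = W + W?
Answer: -222912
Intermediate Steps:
B(W) = 2*W
U(y) = 12*y (U(y) = 2*(6*y) = 12*y)
o(w, k) = 3*k + 11*k*w (o(w, k) = (11*w)*k + 3*k = 11*k*w + 3*k = 3*k + 11*k*w)
(o(13, 12) + U(-2))*(-129) = (12*(3 + 11*13) + 12*(-2))*(-129) = (12*(3 + 143) - 24)*(-129) = (12*146 - 24)*(-129) = (1752 - 24)*(-129) = 1728*(-129) = -222912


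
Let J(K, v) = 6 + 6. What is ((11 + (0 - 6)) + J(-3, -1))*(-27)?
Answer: -459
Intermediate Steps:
J(K, v) = 12
((11 + (0 - 6)) + J(-3, -1))*(-27) = ((11 + (0 - 6)) + 12)*(-27) = ((11 - 6) + 12)*(-27) = (5 + 12)*(-27) = 17*(-27) = -459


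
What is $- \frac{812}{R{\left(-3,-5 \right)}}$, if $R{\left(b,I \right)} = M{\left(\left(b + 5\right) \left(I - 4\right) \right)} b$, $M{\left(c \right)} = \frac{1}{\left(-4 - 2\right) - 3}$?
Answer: $-2436$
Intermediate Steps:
$M{\left(c \right)} = - \frac{1}{9}$ ($M{\left(c \right)} = \frac{1}{\left(-4 - 2\right) - 3} = \frac{1}{-6 - 3} = \frac{1}{-9} = - \frac{1}{9}$)
$R{\left(b,I \right)} = - \frac{b}{9}$
$- \frac{812}{R{\left(-3,-5 \right)}} = - \frac{812}{\left(- \frac{1}{9}\right) \left(-3\right)} = - 812 \frac{1}{\frac{1}{3}} = \left(-812\right) 3 = -2436$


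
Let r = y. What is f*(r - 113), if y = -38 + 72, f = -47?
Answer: 3713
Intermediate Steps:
y = 34
r = 34
f*(r - 113) = -47*(34 - 113) = -47*(-79) = 3713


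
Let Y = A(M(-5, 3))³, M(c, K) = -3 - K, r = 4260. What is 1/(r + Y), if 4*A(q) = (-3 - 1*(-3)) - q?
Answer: 8/34107 ≈ 0.00023456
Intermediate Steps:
A(q) = -q/4 (A(q) = ((-3 - 1*(-3)) - q)/4 = ((-3 + 3) - q)/4 = (0 - q)/4 = (-q)/4 = -q/4)
Y = 27/8 (Y = (-(-3 - 1*3)/4)³ = (-(-3 - 3)/4)³ = (-¼*(-6))³ = (3/2)³ = 27/8 ≈ 3.3750)
1/(r + Y) = 1/(4260 + 27/8) = 1/(34107/8) = 8/34107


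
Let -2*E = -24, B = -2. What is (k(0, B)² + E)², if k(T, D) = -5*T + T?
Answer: 144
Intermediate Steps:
k(T, D) = -4*T
E = 12 (E = -½*(-24) = 12)
(k(0, B)² + E)² = ((-4*0)² + 12)² = (0² + 12)² = (0 + 12)² = 12² = 144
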